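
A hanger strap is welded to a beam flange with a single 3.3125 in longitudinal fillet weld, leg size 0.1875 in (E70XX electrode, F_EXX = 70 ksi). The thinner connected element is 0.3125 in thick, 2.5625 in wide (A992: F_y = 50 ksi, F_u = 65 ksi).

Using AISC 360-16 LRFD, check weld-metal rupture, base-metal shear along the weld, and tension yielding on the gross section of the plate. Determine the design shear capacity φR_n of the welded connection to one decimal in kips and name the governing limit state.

Weld metal: throat = 0.707×0.1875 = 0.13256 in, L = 3.3125 in. φR_n = 0.75 × 0.6 × 70 × 0.13256 × 3.3125 = 13.8 kips.
Base metal shear (0.3125 in plate): yield φR_n = 1.0×0.6×50×0.3125×3.3125 = 31.1 kips; rupture φR_n = 0.75×0.6×65×0.3125×3.3125 = 30.3 kips; take 30.3 kips (rupture).
Tension yield (gross): A_g = 2.5625×0.3125 = 0.80078 in². φR_n = 0.90 × 50 × 0.80078 = 36.0 kips.
Governing: min(13.8, 30.3, 36.0) = 13.8 kips → weld metal.

13.8 kips (weld metal governs)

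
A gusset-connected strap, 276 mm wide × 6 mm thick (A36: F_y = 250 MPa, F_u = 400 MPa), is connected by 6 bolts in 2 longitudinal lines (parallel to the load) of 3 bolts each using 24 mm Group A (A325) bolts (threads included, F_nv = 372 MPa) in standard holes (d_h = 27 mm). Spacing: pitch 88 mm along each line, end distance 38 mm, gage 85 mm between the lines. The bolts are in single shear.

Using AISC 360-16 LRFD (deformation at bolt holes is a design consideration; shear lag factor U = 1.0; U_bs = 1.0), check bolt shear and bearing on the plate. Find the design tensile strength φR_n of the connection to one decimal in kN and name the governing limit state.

Bolt shear: A_b = π(24)²/4 = 452.39 mm². φR_n = 0.75 × 372 × 452.39 × 6 × 1 = 757.3 kN.
Bearing (6 mm plate, F_u = 400 MPa): end bolts L_c = 38 − 27/2 = 24.5, R_n = min(1.2×24.5×6×400, 2.4×24×6×400) = 70.56 kN/bolt; interior L_c = 88 − 27 = 61, R_n = 138.24 kN/bolt. φR_n = 0.75 × (2×70.56 + 4×138.24) = 520.6 kN.
Governing: min(757.3, 520.6) = 520.6 kN → bearing.

520.6 kN (bearing governs)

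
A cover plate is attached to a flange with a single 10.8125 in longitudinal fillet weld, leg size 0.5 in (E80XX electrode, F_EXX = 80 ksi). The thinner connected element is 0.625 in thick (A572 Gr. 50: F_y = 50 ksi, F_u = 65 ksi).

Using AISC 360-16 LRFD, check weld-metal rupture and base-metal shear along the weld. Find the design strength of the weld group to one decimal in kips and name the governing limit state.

137.6 kips (weld metal governs)

Weld metal: throat = 0.707×0.5 = 0.3535 in, L = 10.8125 in. φR_n = 0.75 × 0.6 × 80 × 0.3535 × 10.8125 = 137.6 kips.
Base metal shear (0.625 in plate): yield φR_n = 1.0×0.6×50×0.625×10.8125 = 202.7 kips; rupture φR_n = 0.75×0.6×65×0.625×10.8125 = 197.7 kips; take 197.7 kips (rupture).
Governing: min(137.6, 197.7) = 137.6 kips → weld metal.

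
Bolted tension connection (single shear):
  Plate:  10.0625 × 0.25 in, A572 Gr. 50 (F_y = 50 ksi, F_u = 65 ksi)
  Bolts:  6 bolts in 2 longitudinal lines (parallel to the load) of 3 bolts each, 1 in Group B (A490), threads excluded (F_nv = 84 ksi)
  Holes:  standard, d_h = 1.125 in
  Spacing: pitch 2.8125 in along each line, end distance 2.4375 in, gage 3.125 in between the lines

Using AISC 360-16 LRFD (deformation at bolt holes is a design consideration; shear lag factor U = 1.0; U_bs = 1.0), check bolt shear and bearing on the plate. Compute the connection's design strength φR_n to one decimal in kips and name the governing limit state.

153.6 kips (bearing governs)

Bolt shear: A_b = π(1)²/4 = 0.7854 in². φR_n = 0.75 × 84 × 0.7854 × 6 × 1 = 296.9 kips.
Bearing (0.25 in plate, F_u = 65 ksi): end bolts L_c = 2.4375 − 1.125/2 = 1.875, R_n = min(1.2×1.875×0.25×65, 2.4×1×0.25×65) = 36.563 kips/bolt; interior L_c = 2.8125 − 1.125 = 1.6875, R_n = 32.906 kips/bolt. φR_n = 0.75 × (2×36.563 + 4×32.906) = 153.6 kips.
Governing: min(296.9, 153.6) = 153.6 kips → bearing.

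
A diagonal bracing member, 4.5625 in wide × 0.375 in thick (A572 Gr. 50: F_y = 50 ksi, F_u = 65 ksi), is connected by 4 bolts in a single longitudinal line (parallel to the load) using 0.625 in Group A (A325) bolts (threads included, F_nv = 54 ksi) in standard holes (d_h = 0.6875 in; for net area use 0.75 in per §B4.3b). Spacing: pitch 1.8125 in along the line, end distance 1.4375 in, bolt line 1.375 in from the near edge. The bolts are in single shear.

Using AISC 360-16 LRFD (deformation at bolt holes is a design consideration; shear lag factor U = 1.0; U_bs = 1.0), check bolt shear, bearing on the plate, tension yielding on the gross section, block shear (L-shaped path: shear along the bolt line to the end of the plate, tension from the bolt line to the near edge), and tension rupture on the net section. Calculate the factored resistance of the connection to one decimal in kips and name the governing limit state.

Bolt shear: A_b = π(0.625)²/4 = 0.3068 in². φR_n = 0.75 × 54 × 0.3068 × 4 × 1 = 49.7 kips.
Bearing (0.375 in plate, F_u = 65 ksi): end bolts L_c = 1.4375 − 0.6875/2 = 1.09375, R_n = min(1.2×1.09375×0.375×65, 2.4×0.625×0.375×65) = 31.992 kips/bolt; interior L_c = 1.8125 − 0.6875 = 1.125, R_n = 32.906 kips/bolt. φR_n = 0.75 × (1×31.992 + 3×32.906) = 98.0 kips.
Tension yield (gross): A_g = 4.5625×0.375 = 1.7109 in². φR_n = 0.90 × 50 × 1.7109 = 77.0 kips.
Block shear: shear path 1×[1.4375+3×1.8125] = 1×6.875 in, A_gv = 2.5781, A_nv = 1×(6.875 − 3.5×0.75)×0.375 = 1.5938 in²; tension to near edge: (1.375 − 0.5×0.75)×0.375 = 0.375 in². R_n = min(0.6×65×1.5938, 0.6×50×2.5781) + 1.0×65×0.375 = min(62.158, 77.343) + 24.375 = 86.533 kips. φR_n = 0.75 × 86.533 = 64.9 kips.
Tension rupture (net): A_n = (4.5625 − 1×0.75)×0.375 = 1.4297 in² (U = 1.0, A_e = A_n). φR_n = 0.75 × 65 × 1.4297 = 69.7 kips.
Governing: min(49.7, 98.0, 77.0, 64.9, 69.7) = 49.7 kips → bolt shear.

49.7 kips (bolt shear governs)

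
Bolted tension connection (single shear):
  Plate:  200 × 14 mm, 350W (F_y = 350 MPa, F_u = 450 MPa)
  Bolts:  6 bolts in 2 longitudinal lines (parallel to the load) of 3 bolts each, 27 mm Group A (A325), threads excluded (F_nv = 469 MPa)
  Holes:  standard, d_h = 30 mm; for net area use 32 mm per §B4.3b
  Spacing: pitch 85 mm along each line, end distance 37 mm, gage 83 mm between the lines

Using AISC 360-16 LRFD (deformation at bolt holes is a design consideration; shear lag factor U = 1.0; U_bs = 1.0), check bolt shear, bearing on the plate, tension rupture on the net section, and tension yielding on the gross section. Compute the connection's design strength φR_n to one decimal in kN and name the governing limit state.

Bolt shear: A_b = π(27)²/4 = 572.56 mm². φR_n = 0.75 × 469 × 572.56 × 6 × 1 = 1208.4 kN.
Bearing (14 mm plate, F_u = 450 MPa): end bolts L_c = 37 − 30/2 = 22, R_n = min(1.2×22×14×450, 2.4×27×14×450) = 166.32 kN/bolt; interior L_c = 85 − 30 = 55, R_n = 408.24 kN/bolt. φR_n = 0.75 × (2×166.32 + 4×408.24) = 1474.2 kN.
Tension rupture (net): A_n = (200 − 2×32)×14 = 1904 mm² (U = 1.0, A_e = A_n). φR_n = 0.75 × 450 × 1904 = 642.6 kN.
Tension yield (gross): A_g = 200×14 = 2800 mm². φR_n = 0.90 × 350 × 2800 = 882.0 kN.
Governing: min(1208.4, 1474.2, 642.6, 882.0) = 642.6 kN → net-section rupture.

642.6 kN (net-section rupture governs)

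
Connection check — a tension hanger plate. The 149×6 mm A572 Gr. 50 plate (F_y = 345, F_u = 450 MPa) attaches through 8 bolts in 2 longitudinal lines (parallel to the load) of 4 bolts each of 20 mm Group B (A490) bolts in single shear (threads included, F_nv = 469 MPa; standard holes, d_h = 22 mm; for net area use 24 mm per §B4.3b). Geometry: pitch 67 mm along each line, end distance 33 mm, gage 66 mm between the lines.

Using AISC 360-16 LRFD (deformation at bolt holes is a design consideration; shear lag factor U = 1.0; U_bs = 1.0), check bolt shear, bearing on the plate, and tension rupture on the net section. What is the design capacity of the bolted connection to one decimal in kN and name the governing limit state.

Bolt shear: A_b = π(20)²/4 = 314.16 mm². φR_n = 0.75 × 469 × 314.16 × 8 × 1 = 884.0 kN.
Bearing (6 mm plate, F_u = 450 MPa): end bolts L_c = 33 − 22/2 = 22, R_n = min(1.2×22×6×450, 2.4×20×6×450) = 71.28 kN/bolt; interior L_c = 67 − 22 = 45, R_n = 129.6 kN/bolt. φR_n = 0.75 × (2×71.28 + 6×129.6) = 690.1 kN.
Tension rupture (net): A_n = (149 − 2×24)×6 = 606 mm² (U = 1.0, A_e = A_n). φR_n = 0.75 × 450 × 606 = 204.5 kN.
Governing: min(884.0, 690.1, 204.5) = 204.5 kN → net-section rupture.

204.5 kN (net-section rupture governs)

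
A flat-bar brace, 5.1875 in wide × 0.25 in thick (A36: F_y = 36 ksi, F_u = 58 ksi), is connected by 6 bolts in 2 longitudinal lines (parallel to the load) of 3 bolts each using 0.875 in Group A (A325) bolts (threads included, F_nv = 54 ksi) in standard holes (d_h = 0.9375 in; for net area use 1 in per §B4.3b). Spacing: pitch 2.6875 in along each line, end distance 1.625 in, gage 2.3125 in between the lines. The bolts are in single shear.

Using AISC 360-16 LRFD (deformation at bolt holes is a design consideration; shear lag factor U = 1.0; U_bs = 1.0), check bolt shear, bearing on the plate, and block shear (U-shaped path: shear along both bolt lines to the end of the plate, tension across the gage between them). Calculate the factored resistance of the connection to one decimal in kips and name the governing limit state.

Bolt shear: A_b = π(0.875)²/4 = 0.60132 in². φR_n = 0.75 × 54 × 0.60132 × 6 × 1 = 146.1 kips.
Bearing (0.25 in plate, F_u = 58 ksi): end bolts L_c = 1.625 − 0.9375/2 = 1.15625, R_n = min(1.2×1.15625×0.25×58, 2.4×0.875×0.25×58) = 20.119 kips/bolt; interior L_c = 2.6875 − 0.9375 = 1.75, R_n = 30.45 kips/bolt. φR_n = 0.75 × (2×20.119 + 4×30.45) = 121.5 kips.
Block shear: shear path 2×[1.625+2×2.6875] = 2×7 in, A_gv = 3.5, A_nv = 2×(7 − 2.5×1)×0.25 = 2.25 in²; tension across gage: (2.3125 − 1×1)×0.25 = 0.32813 in². R_n = min(0.6×58×2.25, 0.6×36×3.5) + 1.0×58×0.32813 = min(78.3, 75.6) + 19.032 = 94.632 kips. φR_n = 0.75 × 94.632 = 71.0 kips.
Governing: min(146.1, 121.5, 71.0) = 71.0 kips → block shear.

71.0 kips (block shear governs)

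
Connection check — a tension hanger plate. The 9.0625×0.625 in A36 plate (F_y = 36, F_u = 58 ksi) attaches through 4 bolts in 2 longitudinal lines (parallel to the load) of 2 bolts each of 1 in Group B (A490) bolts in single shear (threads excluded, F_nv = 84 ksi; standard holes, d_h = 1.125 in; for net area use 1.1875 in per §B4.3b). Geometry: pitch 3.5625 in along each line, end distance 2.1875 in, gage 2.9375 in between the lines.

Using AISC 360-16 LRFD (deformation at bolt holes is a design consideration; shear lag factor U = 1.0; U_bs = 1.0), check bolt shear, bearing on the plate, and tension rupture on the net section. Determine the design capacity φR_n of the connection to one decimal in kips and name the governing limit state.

Bolt shear: A_b = π(1)²/4 = 0.7854 in². φR_n = 0.75 × 84 × 0.7854 × 4 × 1 = 197.9 kips.
Bearing (0.625 in plate, F_u = 58 ksi): end bolts L_c = 2.1875 − 1.125/2 = 1.625, R_n = min(1.2×1.625×0.625×58, 2.4×1×0.625×58) = 70.688 kips/bolt; interior L_c = 3.5625 − 1.125 = 2.4375, R_n = 87 kips/bolt. φR_n = 0.75 × (2×70.688 + 2×87) = 236.5 kips.
Tension rupture (net): A_n = (9.0625 − 2×1.1875)×0.625 = 4.1797 in² (U = 1.0, A_e = A_n). φR_n = 0.75 × 58 × 4.1797 = 181.8 kips.
Governing: min(197.9, 236.5, 181.8) = 181.8 kips → net-section rupture.

181.8 kips (net-section rupture governs)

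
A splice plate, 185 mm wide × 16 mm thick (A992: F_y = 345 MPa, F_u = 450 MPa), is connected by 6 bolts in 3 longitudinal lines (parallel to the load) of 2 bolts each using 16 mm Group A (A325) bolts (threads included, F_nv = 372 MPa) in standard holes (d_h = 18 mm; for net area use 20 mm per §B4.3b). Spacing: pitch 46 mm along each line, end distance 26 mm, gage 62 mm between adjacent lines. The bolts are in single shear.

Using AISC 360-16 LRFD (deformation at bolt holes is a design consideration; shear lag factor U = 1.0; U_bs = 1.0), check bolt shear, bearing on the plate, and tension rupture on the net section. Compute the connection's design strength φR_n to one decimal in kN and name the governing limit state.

336.6 kN (bolt shear governs)

Bolt shear: A_b = π(16)²/4 = 201.06 mm². φR_n = 0.75 × 372 × 201.06 × 6 × 1 = 336.6 kN.
Bearing (16 mm plate, F_u = 450 MPa): end bolts L_c = 26 − 18/2 = 17, R_n = min(1.2×17×16×450, 2.4×16×16×450) = 146.88 kN/bolt; interior L_c = 46 − 18 = 28, R_n = 241.92 kN/bolt. φR_n = 0.75 × (3×146.88 + 3×241.92) = 874.8 kN.
Tension rupture (net): A_n = (185 − 3×20)×16 = 2000 mm² (U = 1.0, A_e = A_n). φR_n = 0.75 × 450 × 2000 = 675.0 kN.
Governing: min(336.6, 874.8, 675.0) = 336.6 kN → bolt shear.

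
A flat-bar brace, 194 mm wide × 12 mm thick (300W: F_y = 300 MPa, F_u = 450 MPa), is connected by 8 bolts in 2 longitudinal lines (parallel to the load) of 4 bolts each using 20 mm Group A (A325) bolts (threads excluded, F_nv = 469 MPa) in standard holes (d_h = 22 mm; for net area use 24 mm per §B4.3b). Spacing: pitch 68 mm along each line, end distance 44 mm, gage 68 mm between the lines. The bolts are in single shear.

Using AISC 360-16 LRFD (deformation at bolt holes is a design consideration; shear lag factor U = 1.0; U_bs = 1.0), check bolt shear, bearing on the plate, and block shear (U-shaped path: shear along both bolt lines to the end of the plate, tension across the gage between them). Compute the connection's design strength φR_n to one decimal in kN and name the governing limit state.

Bolt shear: A_b = π(20)²/4 = 314.16 mm². φR_n = 0.75 × 469 × 314.16 × 8 × 1 = 884.0 kN.
Bearing (12 mm plate, F_u = 450 MPa): end bolts L_c = 44 − 22/2 = 33, R_n = min(1.2×33×12×450, 2.4×20×12×450) = 213.84 kN/bolt; interior L_c = 68 − 22 = 46, R_n = 259.2 kN/bolt. φR_n = 0.75 × (2×213.84 + 6×259.2) = 1487.2 kN.
Block shear: shear path 2×[44+3×68] = 2×248 mm, A_gv = 5952, A_nv = 2×(248 − 3.5×24)×12 = 3936 mm²; tension across gage: (68 − 1×24)×12 = 528 mm². R_n = min(0.6×450×3936, 0.6×300×5952) + 1.0×450×528 = min(1062.7, 1071.4) + 237.6 = 1300.3 kN. φR_n = 0.75 × 1300.3 = 975.2 kN.
Governing: min(884.0, 1487.2, 975.2) = 884.0 kN → bolt shear.

884.0 kN (bolt shear governs)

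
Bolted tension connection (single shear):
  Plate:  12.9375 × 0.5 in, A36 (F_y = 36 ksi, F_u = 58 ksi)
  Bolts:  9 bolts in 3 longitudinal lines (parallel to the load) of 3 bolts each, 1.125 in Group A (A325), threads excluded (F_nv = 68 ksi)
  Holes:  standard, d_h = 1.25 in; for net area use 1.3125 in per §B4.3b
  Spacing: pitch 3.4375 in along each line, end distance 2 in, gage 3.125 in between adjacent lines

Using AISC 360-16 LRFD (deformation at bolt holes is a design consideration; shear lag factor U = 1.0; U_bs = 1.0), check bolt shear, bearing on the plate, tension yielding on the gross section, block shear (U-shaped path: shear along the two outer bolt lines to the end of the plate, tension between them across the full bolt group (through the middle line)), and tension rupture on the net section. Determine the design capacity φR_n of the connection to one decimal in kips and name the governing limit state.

195.8 kips (net-section rupture governs)

Bolt shear: A_b = π(1.125)²/4 = 0.99402 in². φR_n = 0.75 × 68 × 0.99402 × 9 × 1 = 456.3 kips.
Bearing (0.5 in plate, F_u = 58 ksi): end bolts L_c = 2 − 1.25/2 = 1.375, R_n = min(1.2×1.375×0.5×58, 2.4×1.125×0.5×58) = 47.85 kips/bolt; interior L_c = 3.4375 − 1.25 = 2.1875, R_n = 76.125 kips/bolt. φR_n = 0.75 × (3×47.85 + 6×76.125) = 450.2 kips.
Tension yield (gross): A_g = 12.9375×0.5 = 6.4688 in². φR_n = 0.90 × 36 × 6.4688 = 209.6 kips.
Block shear: shear path 2×[2+2×3.4375] = 2×8.875 in, A_gv = 8.875, A_nv = 2×(8.875 − 2.5×1.3125)×0.5 = 5.5938 in²; tension across gage: (6.25 − 2×1.3125)×0.5 = 1.8125 in². R_n = min(0.6×58×5.5938, 0.6×36×8.875) + 1.0×58×1.8125 = min(194.66, 191.7) + 105.13 = 296.83 kips. φR_n = 0.75 × 296.83 = 222.6 kips.
Tension rupture (net): A_n = (12.9375 − 3×1.3125)×0.5 = 4.5 in² (U = 1.0, A_e = A_n). φR_n = 0.75 × 58 × 4.5 = 195.8 kips.
Governing: min(456.3, 450.2, 209.6, 222.6, 195.8) = 195.8 kips → net-section rupture.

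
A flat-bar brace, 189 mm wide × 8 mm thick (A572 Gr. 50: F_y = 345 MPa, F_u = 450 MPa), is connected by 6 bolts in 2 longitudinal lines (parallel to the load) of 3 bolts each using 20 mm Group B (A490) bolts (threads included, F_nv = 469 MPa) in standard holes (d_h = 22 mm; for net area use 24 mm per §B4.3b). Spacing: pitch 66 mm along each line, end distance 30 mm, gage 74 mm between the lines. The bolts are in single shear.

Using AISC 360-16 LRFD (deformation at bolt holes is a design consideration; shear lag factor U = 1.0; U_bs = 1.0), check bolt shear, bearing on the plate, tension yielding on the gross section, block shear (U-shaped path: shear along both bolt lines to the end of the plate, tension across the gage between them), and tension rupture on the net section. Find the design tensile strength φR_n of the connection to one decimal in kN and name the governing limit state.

Bolt shear: A_b = π(20)²/4 = 314.16 mm². φR_n = 0.75 × 469 × 314.16 × 6 × 1 = 663.0 kN.
Bearing (8 mm plate, F_u = 450 MPa): end bolts L_c = 30 − 22/2 = 19, R_n = min(1.2×19×8×450, 2.4×20×8×450) = 82.08 kN/bolt; interior L_c = 66 − 22 = 44, R_n = 172.8 kN/bolt. φR_n = 0.75 × (2×82.08 + 4×172.8) = 641.5 kN.
Tension yield (gross): A_g = 189×8 = 1512 mm². φR_n = 0.90 × 345 × 1512 = 469.5 kN.
Block shear: shear path 2×[30+2×66] = 2×162 mm, A_gv = 2592, A_nv = 2×(162 − 2.5×24)×8 = 1632 mm²; tension across gage: (74 − 1×24)×8 = 400 mm². R_n = min(0.6×450×1632, 0.6×345×2592) + 1.0×450×400 = min(440.64, 536.54) + 180 = 620.64 kN. φR_n = 0.75 × 620.64 = 465.5 kN.
Tension rupture (net): A_n = (189 − 2×24)×8 = 1128 mm² (U = 1.0, A_e = A_n). φR_n = 0.75 × 450 × 1128 = 380.7 kN.
Governing: min(663.0, 641.5, 469.5, 465.5, 380.7) = 380.7 kN → net-section rupture.

380.7 kN (net-section rupture governs)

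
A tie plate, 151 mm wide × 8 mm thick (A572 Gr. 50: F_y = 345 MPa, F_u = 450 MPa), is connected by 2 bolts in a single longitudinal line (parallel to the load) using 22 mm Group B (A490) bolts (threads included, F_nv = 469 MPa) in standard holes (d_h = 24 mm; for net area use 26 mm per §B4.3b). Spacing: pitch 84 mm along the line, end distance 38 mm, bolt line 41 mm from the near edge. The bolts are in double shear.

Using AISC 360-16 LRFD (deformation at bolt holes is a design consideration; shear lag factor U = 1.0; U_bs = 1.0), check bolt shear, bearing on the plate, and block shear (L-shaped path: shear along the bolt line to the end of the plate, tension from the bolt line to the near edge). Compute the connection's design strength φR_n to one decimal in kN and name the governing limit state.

210.1 kN (block shear governs)

Bolt shear: A_b = π(22)²/4 = 380.13 mm². φR_n = 0.75 × 469 × 380.13 × 2 × 2 = 534.8 kN.
Bearing (8 mm plate, F_u = 450 MPa): end bolts L_c = 38 − 24/2 = 26, R_n = min(1.2×26×8×450, 2.4×22×8×450) = 112.32 kN/bolt; interior L_c = 84 − 24 = 60, R_n = 190.08 kN/bolt. φR_n = 0.75 × (1×112.32 + 1×190.08) = 226.8 kN.
Block shear: shear path 1×[38+1×84] = 1×122 mm, A_gv = 976, A_nv = 1×(122 − 1.5×26)×8 = 664 mm²; tension to near edge: (41 − 0.5×26)×8 = 224 mm². R_n = min(0.6×450×664, 0.6×345×976) + 1.0×450×224 = min(179.28, 202.03) + 100.8 = 280.08 kN. φR_n = 0.75 × 280.08 = 210.1 kN.
Governing: min(534.8, 226.8, 210.1) = 210.1 kN → block shear.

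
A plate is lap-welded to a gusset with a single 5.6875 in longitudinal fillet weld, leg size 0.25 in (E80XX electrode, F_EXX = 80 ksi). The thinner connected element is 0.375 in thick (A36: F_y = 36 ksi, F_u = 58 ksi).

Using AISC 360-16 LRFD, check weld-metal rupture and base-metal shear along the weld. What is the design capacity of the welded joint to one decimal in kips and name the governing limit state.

Weld metal: throat = 0.707×0.25 = 0.17675 in, L = 5.6875 in. φR_n = 0.75 × 0.6 × 80 × 0.17675 × 5.6875 = 36.2 kips.
Base metal shear (0.375 in plate): yield φR_n = 1.0×0.6×36×0.375×5.6875 = 46.1 kips; rupture φR_n = 0.75×0.6×58×0.375×5.6875 = 55.7 kips; take 46.1 kips (yield).
Governing: min(36.2, 46.1) = 36.2 kips → weld metal.

36.2 kips (weld metal governs)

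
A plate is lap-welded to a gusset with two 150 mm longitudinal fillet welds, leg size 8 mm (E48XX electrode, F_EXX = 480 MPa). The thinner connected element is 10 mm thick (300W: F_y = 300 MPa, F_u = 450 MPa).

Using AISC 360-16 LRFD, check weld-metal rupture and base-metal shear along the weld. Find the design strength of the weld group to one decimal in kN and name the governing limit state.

366.5 kN (weld metal governs)

Weld metal: throat = 0.707×8 = 5.656 mm, L = 2×150 = 300 mm. φR_n = 0.75 × 0.6 × 480 × 5.656 × 300 = 366.5 kN.
Base metal shear (10 mm plate): yield φR_n = 1.0×0.6×300×10×300 = 540.0 kN; rupture φR_n = 0.75×0.6×450×10×300 = 607.5 kN; take 540.0 kN (yield).
Governing: min(366.5, 540.0) = 366.5 kN → weld metal.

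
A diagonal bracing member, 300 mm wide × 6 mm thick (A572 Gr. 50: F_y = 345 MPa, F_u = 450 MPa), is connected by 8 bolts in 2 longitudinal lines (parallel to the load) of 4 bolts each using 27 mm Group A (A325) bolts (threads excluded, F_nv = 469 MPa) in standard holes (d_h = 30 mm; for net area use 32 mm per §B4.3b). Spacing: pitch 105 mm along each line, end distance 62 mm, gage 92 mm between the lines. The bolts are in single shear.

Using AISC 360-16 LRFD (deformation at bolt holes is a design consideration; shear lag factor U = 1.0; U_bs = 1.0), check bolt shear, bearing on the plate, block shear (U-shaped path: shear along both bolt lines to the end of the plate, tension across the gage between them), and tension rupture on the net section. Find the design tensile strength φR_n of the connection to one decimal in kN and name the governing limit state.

477.9 kN (net-section rupture governs)

Bolt shear: A_b = π(27)²/4 = 572.56 mm². φR_n = 0.75 × 469 × 572.56 × 8 × 1 = 1611.2 kN.
Bearing (6 mm plate, F_u = 450 MPa): end bolts L_c = 62 − 30/2 = 47, R_n = min(1.2×47×6×450, 2.4×27×6×450) = 152.28 kN/bolt; interior L_c = 105 − 30 = 75, R_n = 174.96 kN/bolt. φR_n = 0.75 × (2×152.28 + 6×174.96) = 1015.7 kN.
Block shear: shear path 2×[62+3×105] = 2×377 mm, A_gv = 4524, A_nv = 2×(377 − 3.5×32)×6 = 3180 mm²; tension across gage: (92 − 1×32)×6 = 360 mm². R_n = min(0.6×450×3180, 0.6×345×4524) + 1.0×450×360 = min(858.6, 936.47) + 162 = 1020.6 kN. φR_n = 0.75 × 1020.6 = 765.5 kN.
Tension rupture (net): A_n = (300 − 2×32)×6 = 1416 mm² (U = 1.0, A_e = A_n). φR_n = 0.75 × 450 × 1416 = 477.9 kN.
Governing: min(1611.2, 1015.7, 765.5, 477.9) = 477.9 kN → net-section rupture.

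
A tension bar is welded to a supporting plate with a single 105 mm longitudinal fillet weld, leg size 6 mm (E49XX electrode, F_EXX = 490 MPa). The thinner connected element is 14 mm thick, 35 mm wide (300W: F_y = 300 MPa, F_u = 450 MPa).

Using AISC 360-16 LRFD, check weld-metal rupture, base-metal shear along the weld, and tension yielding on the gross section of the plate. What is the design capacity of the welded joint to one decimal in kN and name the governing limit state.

98.2 kN (weld metal governs)

Weld metal: throat = 0.707×6 = 4.242 mm, L = 105 mm. φR_n = 0.75 × 0.6 × 490 × 4.242 × 105 = 98.2 kN.
Base metal shear (14 mm plate): yield φR_n = 1.0×0.6×300×14×105 = 264.6 kN; rupture φR_n = 0.75×0.6×450×14×105 = 297.7 kN; take 264.6 kN (yield).
Tension yield (gross): A_g = 35×14 = 490 mm². φR_n = 0.90 × 300 × 490 = 132.3 kN.
Governing: min(98.2, 264.6, 132.3) = 98.2 kN → weld metal.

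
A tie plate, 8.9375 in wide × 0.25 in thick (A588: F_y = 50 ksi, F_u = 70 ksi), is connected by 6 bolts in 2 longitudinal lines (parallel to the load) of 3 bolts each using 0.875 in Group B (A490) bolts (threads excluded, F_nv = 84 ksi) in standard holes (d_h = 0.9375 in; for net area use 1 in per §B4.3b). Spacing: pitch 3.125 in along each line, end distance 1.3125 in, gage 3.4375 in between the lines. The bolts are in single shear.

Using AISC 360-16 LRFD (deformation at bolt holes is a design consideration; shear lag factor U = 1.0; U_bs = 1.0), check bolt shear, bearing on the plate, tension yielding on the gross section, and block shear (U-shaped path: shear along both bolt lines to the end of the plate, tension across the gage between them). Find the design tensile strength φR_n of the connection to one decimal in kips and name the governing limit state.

Bolt shear: A_b = π(0.875)²/4 = 0.60132 in². φR_n = 0.75 × 84 × 0.60132 × 6 × 1 = 227.3 kips.
Bearing (0.25 in plate, F_u = 70 ksi): end bolts L_c = 1.3125 − 0.9375/2 = 0.84375, R_n = min(1.2×0.84375×0.25×70, 2.4×0.875×0.25×70) = 17.719 kips/bolt; interior L_c = 3.125 − 0.9375 = 2.1875, R_n = 36.75 kips/bolt. φR_n = 0.75 × (2×17.719 + 4×36.75) = 136.8 kips.
Tension yield (gross): A_g = 8.9375×0.25 = 2.2344 in². φR_n = 0.90 × 50 × 2.2344 = 100.5 kips.
Block shear: shear path 2×[1.3125+2×3.125] = 2×7.5625 in, A_gv = 3.7813, A_nv = 2×(7.5625 − 2.5×1)×0.25 = 2.5313 in²; tension across gage: (3.4375 − 1×1)×0.25 = 0.60938 in². R_n = min(0.6×70×2.5313, 0.6×50×3.7813) + 1.0×70×0.60938 = min(106.31, 113.44) + 42.657 = 148.97 kips. φR_n = 0.75 × 148.97 = 111.7 kips.
Governing: min(227.3, 136.8, 100.5, 111.7) = 100.5 kips → gross-section yield.

100.5 kips (gross-section yield governs)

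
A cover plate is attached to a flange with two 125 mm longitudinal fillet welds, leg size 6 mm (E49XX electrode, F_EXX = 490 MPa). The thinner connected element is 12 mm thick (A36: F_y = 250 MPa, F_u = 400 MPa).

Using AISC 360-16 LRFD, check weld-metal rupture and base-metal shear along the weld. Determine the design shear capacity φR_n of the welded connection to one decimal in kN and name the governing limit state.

Weld metal: throat = 0.707×6 = 4.242 mm, L = 2×125 = 250 mm. φR_n = 0.75 × 0.6 × 490 × 4.242 × 250 = 233.8 kN.
Base metal shear (12 mm plate): yield φR_n = 1.0×0.6×250×12×250 = 450.0 kN; rupture φR_n = 0.75×0.6×400×12×250 = 540.0 kN; take 450.0 kN (yield).
Governing: min(233.8, 450.0) = 233.8 kN → weld metal.

233.8 kN (weld metal governs)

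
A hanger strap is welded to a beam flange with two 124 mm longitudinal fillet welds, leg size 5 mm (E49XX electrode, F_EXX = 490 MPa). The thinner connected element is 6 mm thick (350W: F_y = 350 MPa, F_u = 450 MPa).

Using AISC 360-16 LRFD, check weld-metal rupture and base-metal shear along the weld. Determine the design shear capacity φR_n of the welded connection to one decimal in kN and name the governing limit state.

Weld metal: throat = 0.707×5 = 3.535 mm, L = 2×124 = 248 mm. φR_n = 0.75 × 0.6 × 490 × 3.535 × 248 = 193.3 kN.
Base metal shear (6 mm plate): yield φR_n = 1.0×0.6×350×6×248 = 312.5 kN; rupture φR_n = 0.75×0.6×450×6×248 = 301.3 kN; take 301.3 kN (rupture).
Governing: min(193.3, 301.3) = 193.3 kN → weld metal.

193.3 kN (weld metal governs)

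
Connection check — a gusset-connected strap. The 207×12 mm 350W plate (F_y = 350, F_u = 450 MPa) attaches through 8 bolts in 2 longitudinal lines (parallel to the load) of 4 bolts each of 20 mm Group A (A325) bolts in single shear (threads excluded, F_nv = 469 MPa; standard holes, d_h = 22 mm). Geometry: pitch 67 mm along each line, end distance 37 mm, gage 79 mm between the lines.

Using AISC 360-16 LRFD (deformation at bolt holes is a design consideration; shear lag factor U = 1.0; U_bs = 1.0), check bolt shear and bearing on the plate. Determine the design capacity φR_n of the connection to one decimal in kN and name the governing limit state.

Bolt shear: A_b = π(20)²/4 = 314.16 mm². φR_n = 0.75 × 469 × 314.16 × 8 × 1 = 884.0 kN.
Bearing (12 mm plate, F_u = 450 MPa): end bolts L_c = 37 − 22/2 = 26, R_n = min(1.2×26×12×450, 2.4×20×12×450) = 168.48 kN/bolt; interior L_c = 67 − 22 = 45, R_n = 259.2 kN/bolt. φR_n = 0.75 × (2×168.48 + 6×259.2) = 1419.1 kN.
Governing: min(884.0, 1419.1) = 884.0 kN → bolt shear.

884.0 kN (bolt shear governs)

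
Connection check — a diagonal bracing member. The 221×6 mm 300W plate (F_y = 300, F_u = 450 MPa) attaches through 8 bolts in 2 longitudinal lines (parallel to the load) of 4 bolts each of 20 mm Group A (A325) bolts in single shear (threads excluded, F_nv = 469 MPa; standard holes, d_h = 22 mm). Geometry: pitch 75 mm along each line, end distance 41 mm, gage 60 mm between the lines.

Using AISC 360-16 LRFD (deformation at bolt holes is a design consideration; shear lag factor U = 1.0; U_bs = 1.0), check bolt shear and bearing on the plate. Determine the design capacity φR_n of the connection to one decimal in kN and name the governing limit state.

Bolt shear: A_b = π(20)²/4 = 314.16 mm². φR_n = 0.75 × 469 × 314.16 × 8 × 1 = 884.0 kN.
Bearing (6 mm plate, F_u = 450 MPa): end bolts L_c = 41 − 22/2 = 30, R_n = min(1.2×30×6×450, 2.4×20×6×450) = 97.2 kN/bolt; interior L_c = 75 − 22 = 53, R_n = 129.6 kN/bolt. φR_n = 0.75 × (2×97.2 + 6×129.6) = 729.0 kN.
Governing: min(884.0, 729.0) = 729.0 kN → bearing.

729.0 kN (bearing governs)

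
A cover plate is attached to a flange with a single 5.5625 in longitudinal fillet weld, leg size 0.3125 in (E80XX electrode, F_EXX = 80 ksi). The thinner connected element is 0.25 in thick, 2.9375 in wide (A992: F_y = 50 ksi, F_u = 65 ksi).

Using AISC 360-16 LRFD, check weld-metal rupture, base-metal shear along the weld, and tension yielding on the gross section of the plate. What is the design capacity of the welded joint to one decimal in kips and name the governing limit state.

33.0 kips (gross-section yield governs)

Weld metal: throat = 0.707×0.3125 = 0.22094 in, L = 5.5625 in. φR_n = 0.75 × 0.6 × 80 × 0.22094 × 5.5625 = 44.2 kips.
Base metal shear (0.25 in plate): yield φR_n = 1.0×0.6×50×0.25×5.5625 = 41.7 kips; rupture φR_n = 0.75×0.6×65×0.25×5.5625 = 40.7 kips; take 40.7 kips (rupture).
Tension yield (gross): A_g = 2.9375×0.25 = 0.73438 in². φR_n = 0.90 × 50 × 0.73438 = 33.0 kips.
Governing: min(44.2, 40.7, 33.0) = 33.0 kips → gross-section yield.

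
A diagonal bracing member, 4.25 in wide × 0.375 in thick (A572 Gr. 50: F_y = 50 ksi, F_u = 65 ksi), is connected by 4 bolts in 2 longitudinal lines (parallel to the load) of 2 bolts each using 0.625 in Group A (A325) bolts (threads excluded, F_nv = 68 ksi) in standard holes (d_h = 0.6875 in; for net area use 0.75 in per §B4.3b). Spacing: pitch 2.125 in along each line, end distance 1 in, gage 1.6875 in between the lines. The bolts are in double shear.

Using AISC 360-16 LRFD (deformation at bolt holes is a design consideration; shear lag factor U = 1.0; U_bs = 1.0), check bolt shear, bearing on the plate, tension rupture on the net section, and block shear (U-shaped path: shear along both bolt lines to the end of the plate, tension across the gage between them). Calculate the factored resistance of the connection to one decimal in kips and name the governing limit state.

50.3 kips (net-section rupture governs)

Bolt shear: A_b = π(0.625)²/4 = 0.3068 in². φR_n = 0.75 × 68 × 0.3068 × 4 × 2 = 125.2 kips.
Bearing (0.375 in plate, F_u = 65 ksi): end bolts L_c = 1 − 0.6875/2 = 0.65625, R_n = min(1.2×0.65625×0.375×65, 2.4×0.625×0.375×65) = 19.195 kips/bolt; interior L_c = 2.125 − 0.6875 = 1.4375, R_n = 36.563 kips/bolt. φR_n = 0.75 × (2×19.195 + 2×36.563) = 83.6 kips.
Tension rupture (net): A_n = (4.25 − 2×0.75)×0.375 = 1.0313 in² (U = 1.0, A_e = A_n). φR_n = 0.75 × 65 × 1.0313 = 50.3 kips.
Block shear: shear path 2×[1+1×2.125] = 2×3.125 in, A_gv = 2.3438, A_nv = 2×(3.125 − 1.5×0.75)×0.375 = 1.5 in²; tension across gage: (1.6875 − 1×0.75)×0.375 = 0.35156 in². R_n = min(0.6×65×1.5, 0.6×50×2.3438) + 1.0×65×0.35156 = min(58.5, 70.314) + 22.851 = 81.351 kips. φR_n = 0.75 × 81.351 = 61.0 kips.
Governing: min(125.2, 83.6, 50.3, 61.0) = 50.3 kips → net-section rupture.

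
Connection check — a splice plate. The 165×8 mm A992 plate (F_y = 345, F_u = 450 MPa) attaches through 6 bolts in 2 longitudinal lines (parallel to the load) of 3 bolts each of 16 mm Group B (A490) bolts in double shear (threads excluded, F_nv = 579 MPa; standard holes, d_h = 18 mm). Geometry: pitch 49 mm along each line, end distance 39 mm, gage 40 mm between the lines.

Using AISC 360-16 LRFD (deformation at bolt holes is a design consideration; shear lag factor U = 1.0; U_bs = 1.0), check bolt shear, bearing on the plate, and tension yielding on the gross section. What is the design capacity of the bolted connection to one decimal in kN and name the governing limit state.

409.9 kN (gross-section yield governs)

Bolt shear: A_b = π(16)²/4 = 201.06 mm². φR_n = 0.75 × 579 × 201.06 × 6 × 2 = 1047.7 kN.
Bearing (8 mm plate, F_u = 450 MPa): end bolts L_c = 39 − 18/2 = 30, R_n = min(1.2×30×8×450, 2.4×16×8×450) = 129.6 kN/bolt; interior L_c = 49 − 18 = 31, R_n = 133.92 kN/bolt. φR_n = 0.75 × (2×129.6 + 4×133.92) = 596.2 kN.
Tension yield (gross): A_g = 165×8 = 1320 mm². φR_n = 0.90 × 345 × 1320 = 409.9 kN.
Governing: min(1047.7, 596.2, 409.9) = 409.9 kN → gross-section yield.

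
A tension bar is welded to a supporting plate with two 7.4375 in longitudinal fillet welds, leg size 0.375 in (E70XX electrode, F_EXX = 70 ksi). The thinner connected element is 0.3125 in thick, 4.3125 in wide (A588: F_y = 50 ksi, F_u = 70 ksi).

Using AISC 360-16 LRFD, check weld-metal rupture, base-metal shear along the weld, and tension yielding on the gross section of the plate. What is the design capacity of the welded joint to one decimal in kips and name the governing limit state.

Weld metal: throat = 0.707×0.375 = 0.26513 in, L = 2×7.4375 = 14.875 in. φR_n = 0.75 × 0.6 × 70 × 0.26513 × 14.875 = 124.2 kips.
Base metal shear (0.3125 in plate): yield φR_n = 1.0×0.6×50×0.3125×14.875 = 139.5 kips; rupture φR_n = 0.75×0.6×70×0.3125×14.875 = 146.4 kips; take 139.5 kips (yield).
Tension yield (gross): A_g = 4.3125×0.3125 = 1.3477 in². φR_n = 0.90 × 50 × 1.3477 = 60.6 kips.
Governing: min(124.2, 139.5, 60.6) = 60.6 kips → gross-section yield.

60.6 kips (gross-section yield governs)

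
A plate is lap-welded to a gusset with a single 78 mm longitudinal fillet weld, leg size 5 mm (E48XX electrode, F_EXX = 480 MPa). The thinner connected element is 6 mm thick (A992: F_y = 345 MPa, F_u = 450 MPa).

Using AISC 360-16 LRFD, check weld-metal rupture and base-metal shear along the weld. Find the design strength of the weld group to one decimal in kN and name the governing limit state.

59.6 kN (weld metal governs)

Weld metal: throat = 0.707×5 = 3.535 mm, L = 78 mm. φR_n = 0.75 × 0.6 × 480 × 3.535 × 78 = 59.6 kN.
Base metal shear (6 mm plate): yield φR_n = 1.0×0.6×345×6×78 = 96.9 kN; rupture φR_n = 0.75×0.6×450×6×78 = 94.8 kN; take 94.8 kN (rupture).
Governing: min(59.6, 94.8) = 59.6 kN → weld metal.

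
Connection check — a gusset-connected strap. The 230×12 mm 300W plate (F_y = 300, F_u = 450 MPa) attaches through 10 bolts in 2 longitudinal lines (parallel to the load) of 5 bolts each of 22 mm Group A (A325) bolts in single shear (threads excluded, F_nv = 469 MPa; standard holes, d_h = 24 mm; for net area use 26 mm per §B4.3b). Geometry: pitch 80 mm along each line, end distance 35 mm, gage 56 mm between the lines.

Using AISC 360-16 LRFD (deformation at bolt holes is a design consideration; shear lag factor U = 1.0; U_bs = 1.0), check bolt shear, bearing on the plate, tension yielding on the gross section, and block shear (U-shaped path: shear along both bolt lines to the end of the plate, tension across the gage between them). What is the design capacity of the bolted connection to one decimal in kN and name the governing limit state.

Bolt shear: A_b = π(22)²/4 = 380.13 mm². φR_n = 0.75 × 469 × 380.13 × 10 × 1 = 1337.1 kN.
Bearing (12 mm plate, F_u = 450 MPa): end bolts L_c = 35 − 24/2 = 23, R_n = min(1.2×23×12×450, 2.4×22×12×450) = 149.04 kN/bolt; interior L_c = 80 − 24 = 56, R_n = 285.12 kN/bolt. φR_n = 0.75 × (2×149.04 + 8×285.12) = 1934.3 kN.
Tension yield (gross): A_g = 230×12 = 2760 mm². φR_n = 0.90 × 300 × 2760 = 745.2 kN.
Block shear: shear path 2×[35+4×80] = 2×355 mm, A_gv = 8520, A_nv = 2×(355 − 4.5×26)×12 = 5712 mm²; tension across gage: (56 − 1×26)×12 = 360 mm². R_n = min(0.6×450×5712, 0.6×300×8520) + 1.0×450×360 = min(1542.2, 1533.6) + 162 = 1695.6 kN. φR_n = 0.75 × 1695.6 = 1271.7 kN.
Governing: min(1337.1, 1934.3, 745.2, 1271.7) = 745.2 kN → gross-section yield.

745.2 kN (gross-section yield governs)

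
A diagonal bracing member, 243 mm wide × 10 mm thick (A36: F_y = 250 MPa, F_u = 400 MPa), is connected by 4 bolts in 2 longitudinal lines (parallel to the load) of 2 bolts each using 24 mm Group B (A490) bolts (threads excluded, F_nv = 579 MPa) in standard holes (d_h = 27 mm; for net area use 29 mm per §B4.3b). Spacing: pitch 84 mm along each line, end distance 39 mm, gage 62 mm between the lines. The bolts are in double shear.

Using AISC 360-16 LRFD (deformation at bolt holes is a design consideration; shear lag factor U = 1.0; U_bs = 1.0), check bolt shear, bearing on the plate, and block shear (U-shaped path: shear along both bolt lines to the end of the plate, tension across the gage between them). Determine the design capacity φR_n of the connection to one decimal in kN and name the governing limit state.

375.8 kN (block shear governs)

Bolt shear: A_b = π(24)²/4 = 452.39 mm². φR_n = 0.75 × 579 × 452.39 × 4 × 2 = 1571.6 kN.
Bearing (10 mm plate, F_u = 400 MPa): end bolts L_c = 39 − 27/2 = 25.5, R_n = min(1.2×25.5×10×400, 2.4×24×10×400) = 122.4 kN/bolt; interior L_c = 84 − 27 = 57, R_n = 230.4 kN/bolt. φR_n = 0.75 × (2×122.4 + 2×230.4) = 529.2 kN.
Block shear: shear path 2×[39+1×84] = 2×123 mm, A_gv = 2460, A_nv = 2×(123 − 1.5×29)×10 = 1590 mm²; tension across gage: (62 − 1×29)×10 = 330 mm². R_n = min(0.6×400×1590, 0.6×250×2460) + 1.0×400×330 = min(381.6, 369) + 132 = 501 kN. φR_n = 0.75 × 501 = 375.8 kN.
Governing: min(1571.6, 529.2, 375.8) = 375.8 kN → block shear.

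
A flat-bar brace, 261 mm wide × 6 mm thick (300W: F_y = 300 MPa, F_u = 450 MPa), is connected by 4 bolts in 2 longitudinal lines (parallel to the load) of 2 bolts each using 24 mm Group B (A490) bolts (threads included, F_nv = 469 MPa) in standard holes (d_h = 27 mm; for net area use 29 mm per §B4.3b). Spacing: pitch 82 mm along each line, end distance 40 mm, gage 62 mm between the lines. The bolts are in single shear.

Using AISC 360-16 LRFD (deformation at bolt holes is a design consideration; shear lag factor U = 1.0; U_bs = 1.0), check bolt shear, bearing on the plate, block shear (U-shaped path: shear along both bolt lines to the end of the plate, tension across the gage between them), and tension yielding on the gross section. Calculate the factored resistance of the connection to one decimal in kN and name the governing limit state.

257.6 kN (block shear governs)

Bolt shear: A_b = π(24)²/4 = 452.39 mm². φR_n = 0.75 × 469 × 452.39 × 4 × 1 = 636.5 kN.
Bearing (6 mm plate, F_u = 450 MPa): end bolts L_c = 40 − 27/2 = 26.5, R_n = min(1.2×26.5×6×450, 2.4×24×6×450) = 85.86 kN/bolt; interior L_c = 82 − 27 = 55, R_n = 155.52 kN/bolt. φR_n = 0.75 × (2×85.86 + 2×155.52) = 362.1 kN.
Block shear: shear path 2×[40+1×82] = 2×122 mm, A_gv = 1464, A_nv = 2×(122 − 1.5×29)×6 = 942 mm²; tension across gage: (62 − 1×29)×6 = 198 mm². R_n = min(0.6×450×942, 0.6×300×1464) + 1.0×450×198 = min(254.34, 263.52) + 89.1 = 343.44 kN. φR_n = 0.75 × 343.44 = 257.6 kN.
Tension yield (gross): A_g = 261×6 = 1566 mm². φR_n = 0.90 × 300 × 1566 = 422.8 kN.
Governing: min(636.5, 362.1, 257.6, 422.8) = 257.6 kN → block shear.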